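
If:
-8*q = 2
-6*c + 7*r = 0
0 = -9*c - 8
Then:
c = -8/9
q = -1/4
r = -16/21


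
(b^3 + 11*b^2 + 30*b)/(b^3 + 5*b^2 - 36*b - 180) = b/(b - 6)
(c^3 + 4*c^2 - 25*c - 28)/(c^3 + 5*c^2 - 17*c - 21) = (c - 4)/(c - 3)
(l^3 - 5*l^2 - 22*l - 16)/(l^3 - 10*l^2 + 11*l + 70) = (l^2 - 7*l - 8)/(l^2 - 12*l + 35)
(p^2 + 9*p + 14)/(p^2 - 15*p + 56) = (p^2 + 9*p + 14)/(p^2 - 15*p + 56)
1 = 1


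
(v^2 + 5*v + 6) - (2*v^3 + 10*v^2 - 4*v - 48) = -2*v^3 - 9*v^2 + 9*v + 54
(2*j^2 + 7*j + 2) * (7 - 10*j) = -20*j^3 - 56*j^2 + 29*j + 14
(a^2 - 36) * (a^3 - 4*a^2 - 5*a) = a^5 - 4*a^4 - 41*a^3 + 144*a^2 + 180*a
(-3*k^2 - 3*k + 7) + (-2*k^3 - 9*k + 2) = -2*k^3 - 3*k^2 - 12*k + 9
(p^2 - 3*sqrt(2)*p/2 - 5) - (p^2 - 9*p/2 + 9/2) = -3*sqrt(2)*p/2 + 9*p/2 - 19/2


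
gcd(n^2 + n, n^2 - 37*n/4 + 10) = 1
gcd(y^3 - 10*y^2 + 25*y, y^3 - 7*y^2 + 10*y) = y^2 - 5*y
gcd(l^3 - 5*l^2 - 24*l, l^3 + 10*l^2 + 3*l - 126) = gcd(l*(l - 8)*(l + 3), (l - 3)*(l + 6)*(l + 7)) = 1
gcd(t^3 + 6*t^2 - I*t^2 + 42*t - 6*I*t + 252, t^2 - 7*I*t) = t - 7*I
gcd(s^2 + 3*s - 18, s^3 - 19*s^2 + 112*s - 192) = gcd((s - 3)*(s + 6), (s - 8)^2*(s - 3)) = s - 3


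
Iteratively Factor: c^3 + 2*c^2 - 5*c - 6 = (c - 2)*(c^2 + 4*c + 3) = (c - 2)*(c + 3)*(c + 1)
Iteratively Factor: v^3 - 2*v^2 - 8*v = (v + 2)*(v^2 - 4*v) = v*(v + 2)*(v - 4)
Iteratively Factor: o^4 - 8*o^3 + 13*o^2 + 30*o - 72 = (o - 3)*(o^3 - 5*o^2 - 2*o + 24) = (o - 3)*(o + 2)*(o^2 - 7*o + 12) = (o - 3)^2*(o + 2)*(o - 4)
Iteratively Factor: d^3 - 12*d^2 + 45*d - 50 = (d - 5)*(d^2 - 7*d + 10) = (d - 5)*(d - 2)*(d - 5)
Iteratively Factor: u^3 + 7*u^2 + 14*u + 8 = (u + 1)*(u^2 + 6*u + 8) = (u + 1)*(u + 2)*(u + 4)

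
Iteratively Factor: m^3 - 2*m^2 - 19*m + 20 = (m - 1)*(m^2 - m - 20) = (m - 5)*(m - 1)*(m + 4)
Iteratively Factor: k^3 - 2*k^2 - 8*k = (k + 2)*(k^2 - 4*k) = (k - 4)*(k + 2)*(k)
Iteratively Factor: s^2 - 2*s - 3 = (s + 1)*(s - 3)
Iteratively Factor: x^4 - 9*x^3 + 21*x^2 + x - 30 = (x - 3)*(x^3 - 6*x^2 + 3*x + 10) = (x - 5)*(x - 3)*(x^2 - x - 2) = (x - 5)*(x - 3)*(x + 1)*(x - 2)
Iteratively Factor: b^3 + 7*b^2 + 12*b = (b)*(b^2 + 7*b + 12) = b*(b + 4)*(b + 3)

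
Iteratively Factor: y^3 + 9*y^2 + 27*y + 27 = (y + 3)*(y^2 + 6*y + 9) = (y + 3)^2*(y + 3)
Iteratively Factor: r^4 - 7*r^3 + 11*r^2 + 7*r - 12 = (r + 1)*(r^3 - 8*r^2 + 19*r - 12) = (r - 1)*(r + 1)*(r^2 - 7*r + 12) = (r - 4)*(r - 1)*(r + 1)*(r - 3)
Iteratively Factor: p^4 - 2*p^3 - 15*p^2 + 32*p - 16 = (p + 4)*(p^3 - 6*p^2 + 9*p - 4) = (p - 1)*(p + 4)*(p^2 - 5*p + 4) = (p - 1)^2*(p + 4)*(p - 4)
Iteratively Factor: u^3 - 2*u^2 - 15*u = (u - 5)*(u^2 + 3*u) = (u - 5)*(u + 3)*(u)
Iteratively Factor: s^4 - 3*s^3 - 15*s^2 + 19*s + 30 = (s + 3)*(s^3 - 6*s^2 + 3*s + 10) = (s + 1)*(s + 3)*(s^2 - 7*s + 10) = (s - 5)*(s + 1)*(s + 3)*(s - 2)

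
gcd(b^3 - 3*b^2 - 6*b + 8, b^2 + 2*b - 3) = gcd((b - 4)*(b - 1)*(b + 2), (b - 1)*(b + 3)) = b - 1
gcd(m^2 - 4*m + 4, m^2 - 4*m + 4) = m^2 - 4*m + 4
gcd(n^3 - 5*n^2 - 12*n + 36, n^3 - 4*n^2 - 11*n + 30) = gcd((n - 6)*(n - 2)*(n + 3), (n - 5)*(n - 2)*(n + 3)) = n^2 + n - 6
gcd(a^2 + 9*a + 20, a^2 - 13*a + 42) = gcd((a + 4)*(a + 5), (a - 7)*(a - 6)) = 1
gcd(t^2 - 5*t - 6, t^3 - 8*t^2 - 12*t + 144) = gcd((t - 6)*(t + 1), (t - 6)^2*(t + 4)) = t - 6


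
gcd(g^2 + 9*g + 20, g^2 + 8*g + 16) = g + 4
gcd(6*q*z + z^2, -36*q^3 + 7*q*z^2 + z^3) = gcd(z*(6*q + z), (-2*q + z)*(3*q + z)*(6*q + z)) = 6*q + z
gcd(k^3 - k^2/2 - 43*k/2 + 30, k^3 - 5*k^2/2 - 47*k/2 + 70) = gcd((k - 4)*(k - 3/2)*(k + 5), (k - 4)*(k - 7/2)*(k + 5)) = k^2 + k - 20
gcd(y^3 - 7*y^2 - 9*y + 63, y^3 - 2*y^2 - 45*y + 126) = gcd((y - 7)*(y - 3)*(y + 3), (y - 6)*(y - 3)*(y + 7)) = y - 3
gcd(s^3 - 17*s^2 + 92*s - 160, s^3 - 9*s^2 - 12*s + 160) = s^2 - 13*s + 40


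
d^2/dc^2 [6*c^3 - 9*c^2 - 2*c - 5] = 36*c - 18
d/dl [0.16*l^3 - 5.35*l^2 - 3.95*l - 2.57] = 0.48*l^2 - 10.7*l - 3.95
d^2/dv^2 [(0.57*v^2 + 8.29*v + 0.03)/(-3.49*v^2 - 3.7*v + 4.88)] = (-187.225238*v^3 - 60.4391220000001*v^2 - 849.456228*v - 328.360168)/(42.508549*v^6 + 135.19911*v^5 - 34.982364*v^4 - 327.43964*v^3 + 48.9151679999999*v^2 + 264.33984*v - 116.214272)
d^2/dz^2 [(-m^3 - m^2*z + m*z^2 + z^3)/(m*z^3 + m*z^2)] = 2*(-6*m^3*z^2 - 8*m^3*z - 3*m^3 - 3*m^2*z^3 - 3*m^2*z^2 - m^2*z + m*z^4 - z^4)/(m*z^4*(z^3 + 3*z^2 + 3*z + 1))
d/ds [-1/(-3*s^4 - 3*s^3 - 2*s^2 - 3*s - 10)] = (-12*s^3 - 9*s^2 - 4*s - 3)/(3*s^4 + 3*s^3 + 2*s^2 + 3*s + 10)^2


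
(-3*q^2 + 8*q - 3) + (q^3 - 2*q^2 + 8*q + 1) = q^3 - 5*q^2 + 16*q - 2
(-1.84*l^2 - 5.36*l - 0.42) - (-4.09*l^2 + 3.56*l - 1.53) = 2.25*l^2 - 8.92*l + 1.11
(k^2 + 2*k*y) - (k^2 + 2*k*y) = 0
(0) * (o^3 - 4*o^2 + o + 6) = 0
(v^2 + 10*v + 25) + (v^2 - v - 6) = 2*v^2 + 9*v + 19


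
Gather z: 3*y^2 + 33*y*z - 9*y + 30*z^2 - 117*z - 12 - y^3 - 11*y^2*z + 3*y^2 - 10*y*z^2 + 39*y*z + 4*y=-y^3 + 6*y^2 - 5*y + z^2*(30 - 10*y) + z*(-11*y^2 + 72*y - 117) - 12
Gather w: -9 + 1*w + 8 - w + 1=0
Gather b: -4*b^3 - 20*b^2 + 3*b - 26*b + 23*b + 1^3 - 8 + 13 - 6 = -4*b^3 - 20*b^2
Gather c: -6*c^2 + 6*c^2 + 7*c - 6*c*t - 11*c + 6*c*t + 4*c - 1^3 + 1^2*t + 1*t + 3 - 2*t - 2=0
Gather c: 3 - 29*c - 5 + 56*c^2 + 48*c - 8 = 56*c^2 + 19*c - 10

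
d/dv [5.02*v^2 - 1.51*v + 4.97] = 10.04*v - 1.51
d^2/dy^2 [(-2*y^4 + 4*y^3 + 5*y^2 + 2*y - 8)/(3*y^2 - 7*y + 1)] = 2*(-18*y^6 + 126*y^5 - 312*y^4 + 419*y^3 - 357*y^2 + 498*y - 349)/(27*y^6 - 189*y^5 + 468*y^4 - 469*y^3 + 156*y^2 - 21*y + 1)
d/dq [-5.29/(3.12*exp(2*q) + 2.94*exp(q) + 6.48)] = (33.0096*exp(q) + 15.5526)*exp(q)/(3.12*exp(2*q) + 2.94*exp(q) + 6.48)^2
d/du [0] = 0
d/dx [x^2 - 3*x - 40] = 2*x - 3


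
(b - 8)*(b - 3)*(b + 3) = b^3 - 8*b^2 - 9*b + 72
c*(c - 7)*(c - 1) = c^3 - 8*c^2 + 7*c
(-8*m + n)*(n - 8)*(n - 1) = -8*m*n^2 + 72*m*n - 64*m + n^3 - 9*n^2 + 8*n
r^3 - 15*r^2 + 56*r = r*(r - 8)*(r - 7)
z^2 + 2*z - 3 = (z - 1)*(z + 3)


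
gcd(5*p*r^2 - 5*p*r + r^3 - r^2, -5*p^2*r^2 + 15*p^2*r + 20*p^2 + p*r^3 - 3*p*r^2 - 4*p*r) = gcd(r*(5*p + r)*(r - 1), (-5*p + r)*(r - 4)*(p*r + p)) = 1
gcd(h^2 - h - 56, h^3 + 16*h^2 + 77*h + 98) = h + 7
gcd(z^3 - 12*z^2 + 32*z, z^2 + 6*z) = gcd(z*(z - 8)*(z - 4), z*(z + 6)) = z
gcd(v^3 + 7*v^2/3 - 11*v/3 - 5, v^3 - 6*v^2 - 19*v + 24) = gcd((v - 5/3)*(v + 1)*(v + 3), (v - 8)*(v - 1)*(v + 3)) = v + 3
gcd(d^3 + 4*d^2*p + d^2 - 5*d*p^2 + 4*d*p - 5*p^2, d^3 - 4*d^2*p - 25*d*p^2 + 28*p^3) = -d + p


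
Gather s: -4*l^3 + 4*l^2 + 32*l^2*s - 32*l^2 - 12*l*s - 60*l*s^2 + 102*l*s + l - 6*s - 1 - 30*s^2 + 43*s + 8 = -4*l^3 - 28*l^2 + l + s^2*(-60*l - 30) + s*(32*l^2 + 90*l + 37) + 7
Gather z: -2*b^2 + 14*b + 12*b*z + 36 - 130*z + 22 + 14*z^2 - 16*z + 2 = -2*b^2 + 14*b + 14*z^2 + z*(12*b - 146) + 60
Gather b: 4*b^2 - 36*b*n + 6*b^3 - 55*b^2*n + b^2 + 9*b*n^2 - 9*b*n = 6*b^3 + b^2*(5 - 55*n) + b*(9*n^2 - 45*n)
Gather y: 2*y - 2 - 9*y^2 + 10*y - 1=-9*y^2 + 12*y - 3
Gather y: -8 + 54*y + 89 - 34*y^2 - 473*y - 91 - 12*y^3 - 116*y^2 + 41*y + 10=-12*y^3 - 150*y^2 - 378*y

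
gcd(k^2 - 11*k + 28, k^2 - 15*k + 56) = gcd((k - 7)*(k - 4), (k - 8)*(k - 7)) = k - 7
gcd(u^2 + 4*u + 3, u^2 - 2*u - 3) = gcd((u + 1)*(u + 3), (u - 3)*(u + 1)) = u + 1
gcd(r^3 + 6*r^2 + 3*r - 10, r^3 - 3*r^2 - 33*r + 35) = r^2 + 4*r - 5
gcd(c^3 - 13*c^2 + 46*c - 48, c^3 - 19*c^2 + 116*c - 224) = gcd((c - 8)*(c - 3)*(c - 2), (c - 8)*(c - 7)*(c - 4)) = c - 8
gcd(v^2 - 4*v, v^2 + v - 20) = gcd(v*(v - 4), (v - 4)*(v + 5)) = v - 4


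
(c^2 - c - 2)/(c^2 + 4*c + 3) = (c - 2)/(c + 3)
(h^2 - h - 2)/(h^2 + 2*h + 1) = (h - 2)/(h + 1)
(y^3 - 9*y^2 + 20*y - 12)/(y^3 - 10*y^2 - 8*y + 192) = (y^2 - 3*y + 2)/(y^2 - 4*y - 32)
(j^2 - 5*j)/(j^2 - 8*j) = (j - 5)/(j - 8)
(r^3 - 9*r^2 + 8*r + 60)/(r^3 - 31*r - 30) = (r^2 - 3*r - 10)/(r^2 + 6*r + 5)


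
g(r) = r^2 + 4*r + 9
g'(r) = 2*r + 4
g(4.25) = 44.06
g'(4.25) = 12.50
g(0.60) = 11.76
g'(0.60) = 5.20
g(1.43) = 16.76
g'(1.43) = 6.86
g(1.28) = 15.76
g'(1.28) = 6.56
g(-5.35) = 16.22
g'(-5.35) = -6.70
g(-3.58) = 7.50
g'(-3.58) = -3.16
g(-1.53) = 5.22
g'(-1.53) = 0.94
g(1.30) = 15.89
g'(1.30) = 6.60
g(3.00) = 30.00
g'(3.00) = 10.00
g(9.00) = 126.00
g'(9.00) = 22.00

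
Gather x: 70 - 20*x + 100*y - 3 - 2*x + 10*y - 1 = -22*x + 110*y + 66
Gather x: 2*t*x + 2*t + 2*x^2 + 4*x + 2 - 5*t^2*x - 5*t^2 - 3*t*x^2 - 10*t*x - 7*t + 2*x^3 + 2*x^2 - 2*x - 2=-5*t^2 - 5*t + 2*x^3 + x^2*(4 - 3*t) + x*(-5*t^2 - 8*t + 2)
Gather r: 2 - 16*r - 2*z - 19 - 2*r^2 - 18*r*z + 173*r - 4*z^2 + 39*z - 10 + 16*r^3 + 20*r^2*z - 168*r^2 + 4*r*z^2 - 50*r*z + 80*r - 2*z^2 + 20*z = 16*r^3 + r^2*(20*z - 170) + r*(4*z^2 - 68*z + 237) - 6*z^2 + 57*z - 27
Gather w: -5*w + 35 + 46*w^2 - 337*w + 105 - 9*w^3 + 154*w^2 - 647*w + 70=-9*w^3 + 200*w^2 - 989*w + 210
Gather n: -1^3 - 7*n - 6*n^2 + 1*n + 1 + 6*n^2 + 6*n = 0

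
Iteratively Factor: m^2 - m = (m - 1)*(m)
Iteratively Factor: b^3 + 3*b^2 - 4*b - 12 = (b - 2)*(b^2 + 5*b + 6) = (b - 2)*(b + 2)*(b + 3)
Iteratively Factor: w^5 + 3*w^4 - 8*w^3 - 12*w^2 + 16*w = (w - 1)*(w^4 + 4*w^3 - 4*w^2 - 16*w) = (w - 1)*(w + 2)*(w^3 + 2*w^2 - 8*w) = (w - 1)*(w + 2)*(w + 4)*(w^2 - 2*w) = (w - 2)*(w - 1)*(w + 2)*(w + 4)*(w)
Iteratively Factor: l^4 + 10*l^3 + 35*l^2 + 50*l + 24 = (l + 3)*(l^3 + 7*l^2 + 14*l + 8) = (l + 2)*(l + 3)*(l^2 + 5*l + 4) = (l + 1)*(l + 2)*(l + 3)*(l + 4)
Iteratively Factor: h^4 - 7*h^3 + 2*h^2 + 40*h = (h - 5)*(h^3 - 2*h^2 - 8*h) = h*(h - 5)*(h^2 - 2*h - 8) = h*(h - 5)*(h - 4)*(h + 2)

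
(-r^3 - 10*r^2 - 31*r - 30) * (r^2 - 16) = -r^5 - 10*r^4 - 15*r^3 + 130*r^2 + 496*r + 480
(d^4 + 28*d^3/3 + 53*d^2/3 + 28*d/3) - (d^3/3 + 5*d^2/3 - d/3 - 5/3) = d^4 + 9*d^3 + 16*d^2 + 29*d/3 + 5/3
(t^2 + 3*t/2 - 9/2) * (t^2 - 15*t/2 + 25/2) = t^4 - 6*t^3 - 13*t^2/4 + 105*t/2 - 225/4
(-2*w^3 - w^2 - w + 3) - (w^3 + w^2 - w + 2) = -3*w^3 - 2*w^2 + 1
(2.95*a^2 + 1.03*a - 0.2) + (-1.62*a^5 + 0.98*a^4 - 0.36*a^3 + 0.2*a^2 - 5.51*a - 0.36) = -1.62*a^5 + 0.98*a^4 - 0.36*a^3 + 3.15*a^2 - 4.48*a - 0.56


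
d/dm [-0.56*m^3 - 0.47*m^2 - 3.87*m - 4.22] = -1.68*m^2 - 0.94*m - 3.87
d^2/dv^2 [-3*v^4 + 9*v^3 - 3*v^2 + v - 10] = -36*v^2 + 54*v - 6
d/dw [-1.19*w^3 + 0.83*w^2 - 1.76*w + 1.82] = -3.57*w^2 + 1.66*w - 1.76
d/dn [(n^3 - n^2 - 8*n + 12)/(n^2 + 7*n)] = (n^4 + 14*n^3 + n^2 - 24*n - 84)/(n^2*(n^2 + 14*n + 49))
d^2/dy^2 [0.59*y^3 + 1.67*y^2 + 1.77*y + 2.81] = 3.54*y + 3.34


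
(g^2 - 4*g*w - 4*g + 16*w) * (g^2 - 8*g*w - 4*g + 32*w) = g^4 - 12*g^3*w - 8*g^3 + 32*g^2*w^2 + 96*g^2*w + 16*g^2 - 256*g*w^2 - 192*g*w + 512*w^2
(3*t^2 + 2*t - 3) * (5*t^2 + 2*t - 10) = 15*t^4 + 16*t^3 - 41*t^2 - 26*t + 30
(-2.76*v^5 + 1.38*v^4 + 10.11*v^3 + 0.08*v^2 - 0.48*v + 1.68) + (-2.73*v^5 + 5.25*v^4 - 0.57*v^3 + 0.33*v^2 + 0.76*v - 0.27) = -5.49*v^5 + 6.63*v^4 + 9.54*v^3 + 0.41*v^2 + 0.28*v + 1.41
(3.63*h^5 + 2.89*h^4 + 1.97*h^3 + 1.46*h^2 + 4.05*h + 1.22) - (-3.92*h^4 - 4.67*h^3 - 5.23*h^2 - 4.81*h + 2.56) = 3.63*h^5 + 6.81*h^4 + 6.64*h^3 + 6.69*h^2 + 8.86*h - 1.34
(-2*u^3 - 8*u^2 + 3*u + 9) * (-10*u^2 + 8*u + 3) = 20*u^5 + 64*u^4 - 100*u^3 - 90*u^2 + 81*u + 27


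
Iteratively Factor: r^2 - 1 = (r + 1)*(r - 1)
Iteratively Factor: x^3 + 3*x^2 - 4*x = (x)*(x^2 + 3*x - 4) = x*(x - 1)*(x + 4)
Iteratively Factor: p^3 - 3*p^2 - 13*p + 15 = (p - 5)*(p^2 + 2*p - 3) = (p - 5)*(p + 3)*(p - 1)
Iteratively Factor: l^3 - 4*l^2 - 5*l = (l - 5)*(l^2 + l) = l*(l - 5)*(l + 1)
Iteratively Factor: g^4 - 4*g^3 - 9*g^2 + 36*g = (g + 3)*(g^3 - 7*g^2 + 12*g) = (g - 3)*(g + 3)*(g^2 - 4*g) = g*(g - 3)*(g + 3)*(g - 4)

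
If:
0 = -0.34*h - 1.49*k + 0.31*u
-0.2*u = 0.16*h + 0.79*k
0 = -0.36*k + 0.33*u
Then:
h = 0.00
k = 0.00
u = 0.00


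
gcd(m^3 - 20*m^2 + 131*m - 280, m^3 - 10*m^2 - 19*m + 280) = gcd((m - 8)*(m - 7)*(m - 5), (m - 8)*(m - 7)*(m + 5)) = m^2 - 15*m + 56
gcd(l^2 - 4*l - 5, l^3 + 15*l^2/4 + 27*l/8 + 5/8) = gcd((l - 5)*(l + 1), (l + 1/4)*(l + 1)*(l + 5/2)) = l + 1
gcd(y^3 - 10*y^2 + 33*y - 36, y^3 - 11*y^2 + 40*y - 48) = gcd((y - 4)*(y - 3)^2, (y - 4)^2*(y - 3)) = y^2 - 7*y + 12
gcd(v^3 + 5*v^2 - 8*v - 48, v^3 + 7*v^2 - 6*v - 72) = v^2 + v - 12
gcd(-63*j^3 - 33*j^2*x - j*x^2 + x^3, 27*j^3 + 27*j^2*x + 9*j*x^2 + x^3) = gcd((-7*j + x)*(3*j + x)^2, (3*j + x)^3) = 9*j^2 + 6*j*x + x^2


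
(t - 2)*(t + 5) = t^2 + 3*t - 10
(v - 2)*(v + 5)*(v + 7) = v^3 + 10*v^2 + 11*v - 70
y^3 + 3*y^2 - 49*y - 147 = (y - 7)*(y + 3)*(y + 7)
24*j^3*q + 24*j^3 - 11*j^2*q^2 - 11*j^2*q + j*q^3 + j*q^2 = (-8*j + q)*(-3*j + q)*(j*q + j)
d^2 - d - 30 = (d - 6)*(d + 5)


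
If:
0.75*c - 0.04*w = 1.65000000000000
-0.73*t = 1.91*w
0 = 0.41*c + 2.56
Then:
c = -6.24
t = 414.24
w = -158.32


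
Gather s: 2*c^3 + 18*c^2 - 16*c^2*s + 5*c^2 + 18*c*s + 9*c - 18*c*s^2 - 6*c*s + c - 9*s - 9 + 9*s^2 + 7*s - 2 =2*c^3 + 23*c^2 + 10*c + s^2*(9 - 18*c) + s*(-16*c^2 + 12*c - 2) - 11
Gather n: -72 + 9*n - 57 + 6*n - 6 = 15*n - 135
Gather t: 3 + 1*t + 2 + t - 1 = 2*t + 4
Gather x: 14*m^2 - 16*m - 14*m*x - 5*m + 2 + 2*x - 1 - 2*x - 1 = 14*m^2 - 14*m*x - 21*m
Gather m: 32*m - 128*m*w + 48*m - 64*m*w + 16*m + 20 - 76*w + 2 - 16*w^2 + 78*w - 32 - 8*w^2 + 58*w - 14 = m*(96 - 192*w) - 24*w^2 + 60*w - 24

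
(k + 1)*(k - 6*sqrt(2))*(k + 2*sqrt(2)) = k^3 - 4*sqrt(2)*k^2 + k^2 - 24*k - 4*sqrt(2)*k - 24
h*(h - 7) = h^2 - 7*h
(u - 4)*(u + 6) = u^2 + 2*u - 24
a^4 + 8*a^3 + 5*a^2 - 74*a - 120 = (a - 3)*(a + 2)*(a + 4)*(a + 5)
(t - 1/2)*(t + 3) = t^2 + 5*t/2 - 3/2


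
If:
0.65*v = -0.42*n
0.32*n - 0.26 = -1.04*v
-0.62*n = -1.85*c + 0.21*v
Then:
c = -0.19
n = -0.74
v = 0.48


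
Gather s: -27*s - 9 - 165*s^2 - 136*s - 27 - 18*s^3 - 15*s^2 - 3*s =-18*s^3 - 180*s^2 - 166*s - 36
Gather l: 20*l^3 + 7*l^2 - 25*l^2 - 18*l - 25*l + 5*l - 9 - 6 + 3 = 20*l^3 - 18*l^2 - 38*l - 12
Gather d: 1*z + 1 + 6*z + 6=7*z + 7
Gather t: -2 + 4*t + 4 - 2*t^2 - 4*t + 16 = 18 - 2*t^2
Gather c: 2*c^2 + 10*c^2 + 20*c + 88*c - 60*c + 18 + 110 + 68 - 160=12*c^2 + 48*c + 36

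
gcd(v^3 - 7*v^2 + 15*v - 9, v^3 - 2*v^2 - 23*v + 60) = v - 3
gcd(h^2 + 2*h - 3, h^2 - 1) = h - 1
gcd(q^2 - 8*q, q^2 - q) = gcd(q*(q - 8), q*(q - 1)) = q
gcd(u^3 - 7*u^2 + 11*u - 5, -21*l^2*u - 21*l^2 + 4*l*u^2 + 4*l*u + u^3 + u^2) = 1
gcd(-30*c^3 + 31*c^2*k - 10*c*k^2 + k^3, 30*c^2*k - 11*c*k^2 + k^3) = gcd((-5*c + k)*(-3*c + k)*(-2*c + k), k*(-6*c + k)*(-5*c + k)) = 5*c - k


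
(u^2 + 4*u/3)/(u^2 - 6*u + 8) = u*(3*u + 4)/(3*(u^2 - 6*u + 8))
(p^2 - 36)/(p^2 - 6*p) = (p + 6)/p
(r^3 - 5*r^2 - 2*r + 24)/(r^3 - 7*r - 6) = (r - 4)/(r + 1)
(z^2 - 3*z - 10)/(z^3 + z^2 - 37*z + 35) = (z + 2)/(z^2 + 6*z - 7)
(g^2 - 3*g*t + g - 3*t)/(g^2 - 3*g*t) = (g + 1)/g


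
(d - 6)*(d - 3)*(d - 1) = d^3 - 10*d^2 + 27*d - 18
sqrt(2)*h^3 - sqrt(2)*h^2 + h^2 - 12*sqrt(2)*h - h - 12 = (h - 4)*(h + 3)*(sqrt(2)*h + 1)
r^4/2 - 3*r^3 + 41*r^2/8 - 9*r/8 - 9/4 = (r/2 + 1/4)*(r - 3)*(r - 2)*(r - 3/2)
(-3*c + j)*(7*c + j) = -21*c^2 + 4*c*j + j^2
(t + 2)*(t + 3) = t^2 + 5*t + 6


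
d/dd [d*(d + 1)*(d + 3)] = 3*d^2 + 8*d + 3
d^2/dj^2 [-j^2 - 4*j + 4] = -2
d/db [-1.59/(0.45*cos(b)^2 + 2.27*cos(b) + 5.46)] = -(1.431*cos(b) + 3.6093)*sin(b)/(0.45*cos(b)^2 + 2.27*cos(b) + 5.46)^2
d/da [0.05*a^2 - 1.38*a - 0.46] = 0.1*a - 1.38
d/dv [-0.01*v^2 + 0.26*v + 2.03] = 0.26 - 0.02*v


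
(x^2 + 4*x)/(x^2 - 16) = x/(x - 4)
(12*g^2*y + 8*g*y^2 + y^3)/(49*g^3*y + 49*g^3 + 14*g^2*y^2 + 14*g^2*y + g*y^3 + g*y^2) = y*(12*g^2 + 8*g*y + y^2)/(g*(49*g^2*y + 49*g^2 + 14*g*y^2 + 14*g*y + y^3 + y^2))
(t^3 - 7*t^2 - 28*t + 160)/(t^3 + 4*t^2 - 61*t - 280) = (t - 4)/(t + 7)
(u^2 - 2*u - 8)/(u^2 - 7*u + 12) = (u + 2)/(u - 3)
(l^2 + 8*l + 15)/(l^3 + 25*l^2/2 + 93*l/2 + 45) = 2*(l + 3)/(2*l^2 + 15*l + 18)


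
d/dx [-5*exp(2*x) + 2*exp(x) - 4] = (2 - 10*exp(x))*exp(x)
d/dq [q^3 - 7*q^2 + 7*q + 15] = 3*q^2 - 14*q + 7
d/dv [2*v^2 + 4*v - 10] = 4*v + 4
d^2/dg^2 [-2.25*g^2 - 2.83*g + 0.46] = -4.50000000000000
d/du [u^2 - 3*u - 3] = 2*u - 3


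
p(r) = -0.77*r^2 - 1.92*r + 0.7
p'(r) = -1.54*r - 1.92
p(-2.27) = 1.09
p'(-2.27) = 1.58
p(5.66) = -34.83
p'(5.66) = -10.64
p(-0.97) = 1.84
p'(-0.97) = -0.43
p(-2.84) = -0.06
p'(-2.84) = 2.45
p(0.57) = -0.64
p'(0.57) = -2.80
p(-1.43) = 1.87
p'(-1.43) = 0.28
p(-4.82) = -7.93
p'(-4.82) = 5.50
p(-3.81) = -3.16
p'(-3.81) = 3.95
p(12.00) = -133.22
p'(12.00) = -20.40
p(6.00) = -38.54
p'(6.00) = -11.16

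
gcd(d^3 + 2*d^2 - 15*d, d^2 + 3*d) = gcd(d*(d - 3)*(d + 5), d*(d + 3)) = d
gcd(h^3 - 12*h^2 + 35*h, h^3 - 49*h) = h^2 - 7*h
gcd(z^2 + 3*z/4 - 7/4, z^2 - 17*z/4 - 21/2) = z + 7/4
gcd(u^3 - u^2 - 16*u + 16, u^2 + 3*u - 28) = u - 4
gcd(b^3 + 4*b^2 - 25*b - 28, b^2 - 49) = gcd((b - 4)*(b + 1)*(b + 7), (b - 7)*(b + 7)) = b + 7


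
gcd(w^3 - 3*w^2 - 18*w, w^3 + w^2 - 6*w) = w^2 + 3*w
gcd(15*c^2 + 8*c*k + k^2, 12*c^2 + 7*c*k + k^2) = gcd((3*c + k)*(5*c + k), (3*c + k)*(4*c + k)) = 3*c + k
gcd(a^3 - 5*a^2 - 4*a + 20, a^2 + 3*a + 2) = a + 2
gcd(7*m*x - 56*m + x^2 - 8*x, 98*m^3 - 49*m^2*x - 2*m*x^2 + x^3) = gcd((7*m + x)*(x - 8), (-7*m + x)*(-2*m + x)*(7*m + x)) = 7*m + x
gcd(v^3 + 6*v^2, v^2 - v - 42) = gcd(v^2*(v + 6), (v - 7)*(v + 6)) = v + 6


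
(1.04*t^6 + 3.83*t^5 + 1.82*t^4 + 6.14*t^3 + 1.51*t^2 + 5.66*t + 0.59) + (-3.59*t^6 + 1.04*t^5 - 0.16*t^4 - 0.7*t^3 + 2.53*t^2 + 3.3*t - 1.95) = -2.55*t^6 + 4.87*t^5 + 1.66*t^4 + 5.44*t^3 + 4.04*t^2 + 8.96*t - 1.36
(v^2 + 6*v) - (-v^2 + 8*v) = 2*v^2 - 2*v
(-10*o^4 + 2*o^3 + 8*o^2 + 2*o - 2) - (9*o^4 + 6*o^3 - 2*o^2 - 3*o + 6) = -19*o^4 - 4*o^3 + 10*o^2 + 5*o - 8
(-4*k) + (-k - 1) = -5*k - 1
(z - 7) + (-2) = z - 9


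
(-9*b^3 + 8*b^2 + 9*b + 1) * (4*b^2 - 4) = -36*b^5 + 32*b^4 + 72*b^3 - 28*b^2 - 36*b - 4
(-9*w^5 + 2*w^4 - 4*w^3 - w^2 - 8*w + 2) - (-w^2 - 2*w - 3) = -9*w^5 + 2*w^4 - 4*w^3 - 6*w + 5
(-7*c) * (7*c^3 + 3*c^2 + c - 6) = -49*c^4 - 21*c^3 - 7*c^2 + 42*c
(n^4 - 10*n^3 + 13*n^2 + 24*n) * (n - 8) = n^5 - 18*n^4 + 93*n^3 - 80*n^2 - 192*n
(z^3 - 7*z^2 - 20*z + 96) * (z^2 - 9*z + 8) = z^5 - 16*z^4 + 51*z^3 + 220*z^2 - 1024*z + 768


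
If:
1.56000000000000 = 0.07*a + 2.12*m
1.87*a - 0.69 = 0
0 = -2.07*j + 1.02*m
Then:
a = 0.37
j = 0.36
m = 0.72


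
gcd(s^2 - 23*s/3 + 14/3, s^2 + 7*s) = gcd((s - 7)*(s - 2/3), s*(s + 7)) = 1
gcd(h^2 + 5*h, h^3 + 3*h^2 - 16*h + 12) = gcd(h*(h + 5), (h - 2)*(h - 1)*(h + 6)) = 1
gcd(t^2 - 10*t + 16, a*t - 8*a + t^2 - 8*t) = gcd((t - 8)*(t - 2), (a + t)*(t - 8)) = t - 8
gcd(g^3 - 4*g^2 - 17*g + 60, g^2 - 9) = g - 3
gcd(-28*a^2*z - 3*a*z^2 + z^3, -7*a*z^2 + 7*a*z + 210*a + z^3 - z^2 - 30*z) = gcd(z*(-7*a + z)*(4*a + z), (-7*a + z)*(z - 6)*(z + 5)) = -7*a + z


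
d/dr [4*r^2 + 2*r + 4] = 8*r + 2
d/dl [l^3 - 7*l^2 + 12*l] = 3*l^2 - 14*l + 12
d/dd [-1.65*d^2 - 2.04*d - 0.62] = -3.3*d - 2.04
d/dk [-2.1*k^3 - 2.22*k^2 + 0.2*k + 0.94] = -6.3*k^2 - 4.44*k + 0.2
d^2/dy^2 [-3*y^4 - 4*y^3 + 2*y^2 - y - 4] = -36*y^2 - 24*y + 4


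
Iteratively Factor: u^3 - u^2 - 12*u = (u)*(u^2 - u - 12) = u*(u - 4)*(u + 3)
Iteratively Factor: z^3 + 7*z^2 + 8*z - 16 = (z + 4)*(z^2 + 3*z - 4) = (z + 4)^2*(z - 1)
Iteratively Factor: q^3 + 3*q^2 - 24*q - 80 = (q + 4)*(q^2 - q - 20) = (q - 5)*(q + 4)*(q + 4)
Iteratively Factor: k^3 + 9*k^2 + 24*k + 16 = (k + 1)*(k^2 + 8*k + 16) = (k + 1)*(k + 4)*(k + 4)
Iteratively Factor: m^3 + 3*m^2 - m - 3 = (m + 1)*(m^2 + 2*m - 3) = (m + 1)*(m + 3)*(m - 1)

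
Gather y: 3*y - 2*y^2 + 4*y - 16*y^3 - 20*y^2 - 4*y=-16*y^3 - 22*y^2 + 3*y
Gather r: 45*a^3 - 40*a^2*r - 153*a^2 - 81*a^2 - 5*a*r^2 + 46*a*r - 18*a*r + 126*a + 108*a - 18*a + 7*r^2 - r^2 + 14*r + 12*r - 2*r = 45*a^3 - 234*a^2 + 216*a + r^2*(6 - 5*a) + r*(-40*a^2 + 28*a + 24)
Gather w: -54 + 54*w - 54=54*w - 108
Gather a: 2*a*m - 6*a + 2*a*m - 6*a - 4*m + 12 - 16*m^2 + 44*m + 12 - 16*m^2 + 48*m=a*(4*m - 12) - 32*m^2 + 88*m + 24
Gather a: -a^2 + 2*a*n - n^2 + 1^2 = -a^2 + 2*a*n - n^2 + 1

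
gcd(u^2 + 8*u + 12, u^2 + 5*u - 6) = u + 6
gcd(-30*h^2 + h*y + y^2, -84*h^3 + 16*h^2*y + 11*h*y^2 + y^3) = 6*h + y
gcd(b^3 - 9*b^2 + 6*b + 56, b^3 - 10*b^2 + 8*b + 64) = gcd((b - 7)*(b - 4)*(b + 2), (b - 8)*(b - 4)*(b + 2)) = b^2 - 2*b - 8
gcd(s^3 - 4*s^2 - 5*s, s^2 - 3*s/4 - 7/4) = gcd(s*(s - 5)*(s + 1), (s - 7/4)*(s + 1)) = s + 1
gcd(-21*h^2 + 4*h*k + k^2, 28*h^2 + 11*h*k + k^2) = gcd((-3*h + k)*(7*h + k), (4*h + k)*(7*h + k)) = 7*h + k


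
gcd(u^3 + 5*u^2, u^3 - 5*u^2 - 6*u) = u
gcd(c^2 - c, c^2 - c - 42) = 1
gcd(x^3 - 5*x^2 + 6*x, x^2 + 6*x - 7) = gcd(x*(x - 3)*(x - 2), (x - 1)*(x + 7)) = 1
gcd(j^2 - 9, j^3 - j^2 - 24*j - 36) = j + 3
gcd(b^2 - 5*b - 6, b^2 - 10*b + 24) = b - 6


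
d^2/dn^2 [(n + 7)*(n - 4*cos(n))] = 2*(2*n + 14)*cos(n) + 8*sin(n) + 2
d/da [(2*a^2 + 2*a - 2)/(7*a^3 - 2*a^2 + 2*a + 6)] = 2*(-7*a^4 - 14*a^3 + 25*a^2 + 8*a + 8)/(49*a^6 - 28*a^5 + 32*a^4 + 76*a^3 - 20*a^2 + 24*a + 36)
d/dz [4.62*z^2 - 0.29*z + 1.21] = 9.24*z - 0.29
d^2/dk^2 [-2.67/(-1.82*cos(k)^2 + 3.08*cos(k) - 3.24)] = (-35.376432*(1 - cos(k)^2)^2 + 44.900856*cos(k)^3 + 19.96092*cos(k)^2 - 116.446176*cos(k) + 54.544896)/(1.82*cos(k)^2 - 3.08*cos(k) + 3.24)^3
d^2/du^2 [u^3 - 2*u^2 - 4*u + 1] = 6*u - 4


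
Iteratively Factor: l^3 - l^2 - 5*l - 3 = (l + 1)*(l^2 - 2*l - 3) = (l + 1)^2*(l - 3)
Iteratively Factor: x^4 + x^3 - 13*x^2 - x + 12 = (x - 3)*(x^3 + 4*x^2 - x - 4) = (x - 3)*(x + 4)*(x^2 - 1) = (x - 3)*(x - 1)*(x + 4)*(x + 1)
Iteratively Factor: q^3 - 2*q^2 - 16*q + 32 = (q - 2)*(q^2 - 16) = (q - 2)*(q + 4)*(q - 4)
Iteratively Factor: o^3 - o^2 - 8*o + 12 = (o - 2)*(o^2 + o - 6) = (o - 2)^2*(o + 3)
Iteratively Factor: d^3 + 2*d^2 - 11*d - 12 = (d - 3)*(d^2 + 5*d + 4) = (d - 3)*(d + 1)*(d + 4)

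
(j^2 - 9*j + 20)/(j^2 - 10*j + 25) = (j - 4)/(j - 5)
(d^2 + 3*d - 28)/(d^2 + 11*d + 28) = (d - 4)/(d + 4)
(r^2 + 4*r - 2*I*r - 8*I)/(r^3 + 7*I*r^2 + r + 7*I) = (r^2 + 2*r*(2 - I) - 8*I)/(r^3 + 7*I*r^2 + r + 7*I)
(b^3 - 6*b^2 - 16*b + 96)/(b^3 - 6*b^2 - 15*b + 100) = (b^2 - 10*b + 24)/(b^2 - 10*b + 25)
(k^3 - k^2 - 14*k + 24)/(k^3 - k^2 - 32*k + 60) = (k^2 + k - 12)/(k^2 + k - 30)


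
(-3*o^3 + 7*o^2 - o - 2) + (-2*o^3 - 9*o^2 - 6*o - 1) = -5*o^3 - 2*o^2 - 7*o - 3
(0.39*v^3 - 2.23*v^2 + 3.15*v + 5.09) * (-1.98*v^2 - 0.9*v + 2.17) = -0.7722*v^5 + 4.0644*v^4 - 3.3837*v^3 - 17.7523*v^2 + 2.2545*v + 11.0453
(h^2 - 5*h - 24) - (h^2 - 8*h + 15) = 3*h - 39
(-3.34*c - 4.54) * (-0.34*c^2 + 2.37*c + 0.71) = 1.1356*c^3 - 6.3722*c^2 - 13.1312*c - 3.2234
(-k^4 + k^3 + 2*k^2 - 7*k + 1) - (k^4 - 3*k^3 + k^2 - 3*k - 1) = -2*k^4 + 4*k^3 + k^2 - 4*k + 2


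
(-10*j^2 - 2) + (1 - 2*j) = -10*j^2 - 2*j - 1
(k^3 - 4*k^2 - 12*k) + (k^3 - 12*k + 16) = 2*k^3 - 4*k^2 - 24*k + 16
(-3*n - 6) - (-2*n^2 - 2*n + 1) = 2*n^2 - n - 7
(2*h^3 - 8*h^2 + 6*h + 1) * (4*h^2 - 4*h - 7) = 8*h^5 - 40*h^4 + 42*h^3 + 36*h^2 - 46*h - 7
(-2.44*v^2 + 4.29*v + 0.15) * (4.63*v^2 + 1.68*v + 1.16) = -11.2972*v^4 + 15.7635*v^3 + 5.0713*v^2 + 5.2284*v + 0.174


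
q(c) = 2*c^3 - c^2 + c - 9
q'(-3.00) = 61.00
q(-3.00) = -75.00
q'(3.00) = 49.00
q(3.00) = 39.00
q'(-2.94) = 58.74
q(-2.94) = -71.41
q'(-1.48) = 17.10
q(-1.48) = -19.15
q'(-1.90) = 26.46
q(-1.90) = -28.23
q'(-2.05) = 30.32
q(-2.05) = -32.48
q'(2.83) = 43.39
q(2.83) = 31.15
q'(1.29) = 8.40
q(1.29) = -5.08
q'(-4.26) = 118.41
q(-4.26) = -186.03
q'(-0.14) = 1.40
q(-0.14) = -9.17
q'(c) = 6*c^2 - 2*c + 1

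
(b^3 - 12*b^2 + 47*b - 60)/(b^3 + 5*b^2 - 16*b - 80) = (b^2 - 8*b + 15)/(b^2 + 9*b + 20)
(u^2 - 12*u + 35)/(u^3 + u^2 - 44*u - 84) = (u - 5)/(u^2 + 8*u + 12)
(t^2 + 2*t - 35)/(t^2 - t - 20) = (t + 7)/(t + 4)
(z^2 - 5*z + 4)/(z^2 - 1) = (z - 4)/(z + 1)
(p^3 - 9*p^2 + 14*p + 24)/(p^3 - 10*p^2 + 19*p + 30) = (p - 4)/(p - 5)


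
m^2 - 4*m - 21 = (m - 7)*(m + 3)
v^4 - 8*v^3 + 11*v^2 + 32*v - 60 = (v - 5)*(v - 3)*(v - 2)*(v + 2)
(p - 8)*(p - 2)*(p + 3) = p^3 - 7*p^2 - 14*p + 48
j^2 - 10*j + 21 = (j - 7)*(j - 3)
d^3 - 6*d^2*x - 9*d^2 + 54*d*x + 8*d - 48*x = (d - 8)*(d - 1)*(d - 6*x)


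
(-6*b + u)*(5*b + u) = -30*b^2 - b*u + u^2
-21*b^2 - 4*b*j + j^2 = (-7*b + j)*(3*b + j)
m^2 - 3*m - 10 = (m - 5)*(m + 2)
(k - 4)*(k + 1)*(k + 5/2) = k^3 - k^2/2 - 23*k/2 - 10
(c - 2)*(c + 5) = c^2 + 3*c - 10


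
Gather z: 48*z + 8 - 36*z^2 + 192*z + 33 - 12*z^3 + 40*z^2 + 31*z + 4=-12*z^3 + 4*z^2 + 271*z + 45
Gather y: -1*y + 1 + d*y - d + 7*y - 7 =-d + y*(d + 6) - 6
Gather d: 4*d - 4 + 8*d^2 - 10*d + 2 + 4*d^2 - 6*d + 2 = 12*d^2 - 12*d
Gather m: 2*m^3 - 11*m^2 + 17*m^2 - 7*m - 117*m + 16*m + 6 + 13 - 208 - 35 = 2*m^3 + 6*m^2 - 108*m - 224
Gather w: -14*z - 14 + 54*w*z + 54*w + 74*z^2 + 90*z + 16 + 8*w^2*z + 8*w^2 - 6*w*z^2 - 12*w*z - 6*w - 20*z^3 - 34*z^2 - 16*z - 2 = w^2*(8*z + 8) + w*(-6*z^2 + 42*z + 48) - 20*z^3 + 40*z^2 + 60*z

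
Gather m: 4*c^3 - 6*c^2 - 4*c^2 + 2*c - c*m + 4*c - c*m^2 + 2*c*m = 4*c^3 - 10*c^2 - c*m^2 + c*m + 6*c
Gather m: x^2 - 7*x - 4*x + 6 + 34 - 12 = x^2 - 11*x + 28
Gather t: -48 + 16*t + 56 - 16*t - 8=0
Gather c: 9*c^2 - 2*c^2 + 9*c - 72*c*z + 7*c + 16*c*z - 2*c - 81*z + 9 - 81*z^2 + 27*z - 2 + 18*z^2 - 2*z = 7*c^2 + c*(14 - 56*z) - 63*z^2 - 56*z + 7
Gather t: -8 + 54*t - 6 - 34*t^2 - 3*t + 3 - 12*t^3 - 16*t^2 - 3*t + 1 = -12*t^3 - 50*t^2 + 48*t - 10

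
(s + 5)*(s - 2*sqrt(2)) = s^2 - 2*sqrt(2)*s + 5*s - 10*sqrt(2)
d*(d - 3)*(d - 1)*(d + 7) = d^4 + 3*d^3 - 25*d^2 + 21*d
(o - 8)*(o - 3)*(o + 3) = o^3 - 8*o^2 - 9*o + 72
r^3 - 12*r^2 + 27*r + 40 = (r - 8)*(r - 5)*(r + 1)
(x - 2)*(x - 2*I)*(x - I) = x^3 - 2*x^2 - 3*I*x^2 - 2*x + 6*I*x + 4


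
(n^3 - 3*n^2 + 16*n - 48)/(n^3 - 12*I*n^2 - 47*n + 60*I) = (n^2 + n*(-3 + 4*I) - 12*I)/(n^2 - 8*I*n - 15)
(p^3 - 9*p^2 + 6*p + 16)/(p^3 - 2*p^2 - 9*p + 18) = (p^2 - 7*p - 8)/(p^2 - 9)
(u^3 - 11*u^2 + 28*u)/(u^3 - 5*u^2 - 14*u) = (u - 4)/(u + 2)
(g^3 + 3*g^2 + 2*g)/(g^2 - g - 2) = g*(g + 2)/(g - 2)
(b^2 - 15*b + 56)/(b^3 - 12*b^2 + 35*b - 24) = (b - 7)/(b^2 - 4*b + 3)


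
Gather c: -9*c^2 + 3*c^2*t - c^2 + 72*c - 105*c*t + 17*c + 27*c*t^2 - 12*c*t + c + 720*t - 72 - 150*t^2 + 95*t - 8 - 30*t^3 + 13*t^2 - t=c^2*(3*t - 10) + c*(27*t^2 - 117*t + 90) - 30*t^3 - 137*t^2 + 814*t - 80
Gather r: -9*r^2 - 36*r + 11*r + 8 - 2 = -9*r^2 - 25*r + 6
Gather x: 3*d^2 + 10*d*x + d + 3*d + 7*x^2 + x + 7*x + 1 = 3*d^2 + 4*d + 7*x^2 + x*(10*d + 8) + 1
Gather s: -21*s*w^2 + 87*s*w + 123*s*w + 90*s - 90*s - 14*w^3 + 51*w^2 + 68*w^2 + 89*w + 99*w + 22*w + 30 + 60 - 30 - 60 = s*(-21*w^2 + 210*w) - 14*w^3 + 119*w^2 + 210*w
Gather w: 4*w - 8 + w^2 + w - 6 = w^2 + 5*w - 14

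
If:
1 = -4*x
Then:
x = -1/4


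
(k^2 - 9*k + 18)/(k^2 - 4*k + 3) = (k - 6)/(k - 1)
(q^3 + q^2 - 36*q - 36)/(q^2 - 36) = q + 1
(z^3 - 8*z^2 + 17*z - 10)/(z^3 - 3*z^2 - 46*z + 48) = (z^2 - 7*z + 10)/(z^2 - 2*z - 48)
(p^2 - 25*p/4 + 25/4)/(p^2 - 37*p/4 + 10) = (p - 5)/(p - 8)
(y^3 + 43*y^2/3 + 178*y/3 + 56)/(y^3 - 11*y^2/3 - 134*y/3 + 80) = (3*y^2 + 25*y + 28)/(3*y^2 - 29*y + 40)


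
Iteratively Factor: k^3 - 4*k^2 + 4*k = (k - 2)*(k^2 - 2*k) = (k - 2)^2*(k)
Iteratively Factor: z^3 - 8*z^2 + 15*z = (z - 5)*(z^2 - 3*z) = (z - 5)*(z - 3)*(z)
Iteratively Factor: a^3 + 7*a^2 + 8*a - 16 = (a + 4)*(a^2 + 3*a - 4) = (a - 1)*(a + 4)*(a + 4)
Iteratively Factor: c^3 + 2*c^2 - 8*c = (c + 4)*(c^2 - 2*c) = (c - 2)*(c + 4)*(c)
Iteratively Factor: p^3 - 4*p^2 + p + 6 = (p - 3)*(p^2 - p - 2) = (p - 3)*(p + 1)*(p - 2)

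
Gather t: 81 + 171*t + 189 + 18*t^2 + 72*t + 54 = 18*t^2 + 243*t + 324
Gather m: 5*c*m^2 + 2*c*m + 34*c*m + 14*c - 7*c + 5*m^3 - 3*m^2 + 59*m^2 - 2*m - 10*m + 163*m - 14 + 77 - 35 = 7*c + 5*m^3 + m^2*(5*c + 56) + m*(36*c + 151) + 28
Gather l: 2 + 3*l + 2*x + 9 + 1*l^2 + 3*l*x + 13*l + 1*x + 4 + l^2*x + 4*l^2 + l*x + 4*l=l^2*(x + 5) + l*(4*x + 20) + 3*x + 15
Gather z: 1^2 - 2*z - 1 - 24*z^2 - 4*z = -24*z^2 - 6*z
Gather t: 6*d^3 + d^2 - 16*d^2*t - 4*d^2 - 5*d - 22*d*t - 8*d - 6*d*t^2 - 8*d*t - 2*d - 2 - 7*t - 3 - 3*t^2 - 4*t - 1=6*d^3 - 3*d^2 - 15*d + t^2*(-6*d - 3) + t*(-16*d^2 - 30*d - 11) - 6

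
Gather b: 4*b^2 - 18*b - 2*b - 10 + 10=4*b^2 - 20*b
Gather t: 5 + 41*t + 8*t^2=8*t^2 + 41*t + 5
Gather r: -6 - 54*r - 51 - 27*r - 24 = -81*r - 81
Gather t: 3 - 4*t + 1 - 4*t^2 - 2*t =-4*t^2 - 6*t + 4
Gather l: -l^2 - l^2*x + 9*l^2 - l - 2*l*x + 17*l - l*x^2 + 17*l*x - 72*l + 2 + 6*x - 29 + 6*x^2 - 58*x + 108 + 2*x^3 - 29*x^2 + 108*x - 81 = l^2*(8 - x) + l*(-x^2 + 15*x - 56) + 2*x^3 - 23*x^2 + 56*x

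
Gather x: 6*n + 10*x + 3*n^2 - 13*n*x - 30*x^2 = 3*n^2 + 6*n - 30*x^2 + x*(10 - 13*n)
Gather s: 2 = 2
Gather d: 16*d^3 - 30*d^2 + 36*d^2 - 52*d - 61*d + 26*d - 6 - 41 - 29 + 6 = 16*d^3 + 6*d^2 - 87*d - 70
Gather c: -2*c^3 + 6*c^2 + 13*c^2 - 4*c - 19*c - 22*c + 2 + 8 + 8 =-2*c^3 + 19*c^2 - 45*c + 18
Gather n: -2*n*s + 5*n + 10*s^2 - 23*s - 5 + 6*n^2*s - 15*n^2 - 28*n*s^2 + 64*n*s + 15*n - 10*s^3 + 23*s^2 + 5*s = n^2*(6*s - 15) + n*(-28*s^2 + 62*s + 20) - 10*s^3 + 33*s^2 - 18*s - 5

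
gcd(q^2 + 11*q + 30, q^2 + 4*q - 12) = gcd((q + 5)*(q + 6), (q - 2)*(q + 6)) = q + 6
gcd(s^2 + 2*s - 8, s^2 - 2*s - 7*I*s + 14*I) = s - 2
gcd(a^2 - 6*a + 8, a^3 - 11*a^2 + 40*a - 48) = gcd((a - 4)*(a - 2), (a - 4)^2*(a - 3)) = a - 4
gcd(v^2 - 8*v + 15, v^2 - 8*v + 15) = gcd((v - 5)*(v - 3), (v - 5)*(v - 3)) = v^2 - 8*v + 15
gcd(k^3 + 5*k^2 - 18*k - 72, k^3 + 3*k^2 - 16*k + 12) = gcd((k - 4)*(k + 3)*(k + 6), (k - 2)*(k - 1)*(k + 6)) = k + 6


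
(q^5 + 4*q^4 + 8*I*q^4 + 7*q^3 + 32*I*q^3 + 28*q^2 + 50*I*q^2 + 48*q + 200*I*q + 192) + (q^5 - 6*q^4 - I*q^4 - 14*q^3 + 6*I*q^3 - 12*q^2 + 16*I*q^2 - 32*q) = 2*q^5 - 2*q^4 + 7*I*q^4 - 7*q^3 + 38*I*q^3 + 16*q^2 + 66*I*q^2 + 16*q + 200*I*q + 192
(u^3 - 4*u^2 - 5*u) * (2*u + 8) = 2*u^4 - 42*u^2 - 40*u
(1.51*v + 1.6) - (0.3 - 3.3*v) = 4.81*v + 1.3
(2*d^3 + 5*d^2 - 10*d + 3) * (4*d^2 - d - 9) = 8*d^5 + 18*d^4 - 63*d^3 - 23*d^2 + 87*d - 27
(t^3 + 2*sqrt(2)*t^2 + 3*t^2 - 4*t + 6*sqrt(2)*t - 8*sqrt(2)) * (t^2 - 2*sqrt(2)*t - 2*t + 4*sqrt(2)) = t^5 + t^4 - 18*t^3 + 80*t - 64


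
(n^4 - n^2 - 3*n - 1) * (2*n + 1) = 2*n^5 + n^4 - 2*n^3 - 7*n^2 - 5*n - 1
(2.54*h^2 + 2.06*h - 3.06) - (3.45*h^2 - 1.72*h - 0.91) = -0.91*h^2 + 3.78*h - 2.15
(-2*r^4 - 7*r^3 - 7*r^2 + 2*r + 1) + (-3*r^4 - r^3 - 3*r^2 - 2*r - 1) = -5*r^4 - 8*r^3 - 10*r^2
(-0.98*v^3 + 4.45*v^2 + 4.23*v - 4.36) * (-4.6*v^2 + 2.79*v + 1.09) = 4.508*v^5 - 23.2042*v^4 - 8.1107*v^3 + 36.7082*v^2 - 7.5537*v - 4.7524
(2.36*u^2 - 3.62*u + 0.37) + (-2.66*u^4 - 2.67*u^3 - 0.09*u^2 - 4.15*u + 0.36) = -2.66*u^4 - 2.67*u^3 + 2.27*u^2 - 7.77*u + 0.73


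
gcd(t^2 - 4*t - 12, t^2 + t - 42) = t - 6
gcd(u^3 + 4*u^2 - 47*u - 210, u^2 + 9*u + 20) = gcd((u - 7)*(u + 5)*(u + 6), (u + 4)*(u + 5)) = u + 5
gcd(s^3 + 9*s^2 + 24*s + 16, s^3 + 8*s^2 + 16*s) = s^2 + 8*s + 16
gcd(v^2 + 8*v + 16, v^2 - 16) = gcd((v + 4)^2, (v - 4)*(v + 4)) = v + 4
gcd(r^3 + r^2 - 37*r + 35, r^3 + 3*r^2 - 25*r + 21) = r^2 + 6*r - 7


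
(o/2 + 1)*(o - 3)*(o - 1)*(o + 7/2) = o^4/2 + 3*o^3/4 - 6*o^2 - 23*o/4 + 21/2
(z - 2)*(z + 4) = z^2 + 2*z - 8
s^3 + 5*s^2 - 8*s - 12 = (s - 2)*(s + 1)*(s + 6)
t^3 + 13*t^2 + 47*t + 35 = (t + 1)*(t + 5)*(t + 7)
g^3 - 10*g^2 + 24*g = g*(g - 6)*(g - 4)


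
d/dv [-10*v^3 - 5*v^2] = 10*v*(-3*v - 1)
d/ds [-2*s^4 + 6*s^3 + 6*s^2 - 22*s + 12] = -8*s^3 + 18*s^2 + 12*s - 22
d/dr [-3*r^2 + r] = 1 - 6*r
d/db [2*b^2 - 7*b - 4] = 4*b - 7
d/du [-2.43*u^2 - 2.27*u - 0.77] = -4.86*u - 2.27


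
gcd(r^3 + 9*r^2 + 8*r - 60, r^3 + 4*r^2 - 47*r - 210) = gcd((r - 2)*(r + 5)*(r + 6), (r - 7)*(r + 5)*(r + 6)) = r^2 + 11*r + 30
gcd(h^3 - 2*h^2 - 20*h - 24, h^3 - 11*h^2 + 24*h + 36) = h - 6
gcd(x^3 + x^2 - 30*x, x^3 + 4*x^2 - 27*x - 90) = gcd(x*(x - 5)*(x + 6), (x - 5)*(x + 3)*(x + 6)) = x^2 + x - 30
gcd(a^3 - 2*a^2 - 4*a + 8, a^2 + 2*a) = a + 2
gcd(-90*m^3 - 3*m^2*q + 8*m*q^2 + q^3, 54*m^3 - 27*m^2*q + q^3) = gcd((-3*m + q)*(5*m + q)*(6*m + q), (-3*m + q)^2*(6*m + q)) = -18*m^2 + 3*m*q + q^2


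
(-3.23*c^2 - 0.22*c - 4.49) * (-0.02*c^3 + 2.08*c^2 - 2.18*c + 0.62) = 0.0646*c^5 - 6.714*c^4 + 6.6736*c^3 - 10.8622*c^2 + 9.6518*c - 2.7838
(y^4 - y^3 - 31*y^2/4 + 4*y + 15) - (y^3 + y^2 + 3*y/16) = y^4 - 2*y^3 - 35*y^2/4 + 61*y/16 + 15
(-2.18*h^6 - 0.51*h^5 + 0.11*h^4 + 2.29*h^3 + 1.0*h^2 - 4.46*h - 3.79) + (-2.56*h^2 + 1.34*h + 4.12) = -2.18*h^6 - 0.51*h^5 + 0.11*h^4 + 2.29*h^3 - 1.56*h^2 - 3.12*h + 0.33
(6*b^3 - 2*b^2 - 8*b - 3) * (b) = 6*b^4 - 2*b^3 - 8*b^2 - 3*b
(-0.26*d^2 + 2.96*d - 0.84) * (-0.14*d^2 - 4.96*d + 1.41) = 0.0364*d^4 + 0.8752*d^3 - 14.9306*d^2 + 8.34*d - 1.1844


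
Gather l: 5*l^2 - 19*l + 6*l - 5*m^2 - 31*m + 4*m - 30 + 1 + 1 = 5*l^2 - 13*l - 5*m^2 - 27*m - 28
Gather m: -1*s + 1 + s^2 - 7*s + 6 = s^2 - 8*s + 7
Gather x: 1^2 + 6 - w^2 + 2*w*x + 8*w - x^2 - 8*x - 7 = -w^2 + 8*w - x^2 + x*(2*w - 8)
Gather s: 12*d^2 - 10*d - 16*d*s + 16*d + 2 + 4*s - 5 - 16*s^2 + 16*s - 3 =12*d^2 + 6*d - 16*s^2 + s*(20 - 16*d) - 6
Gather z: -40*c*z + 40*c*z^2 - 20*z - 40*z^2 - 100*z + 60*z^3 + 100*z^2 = 60*z^3 + z^2*(40*c + 60) + z*(-40*c - 120)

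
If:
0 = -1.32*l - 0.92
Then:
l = -0.70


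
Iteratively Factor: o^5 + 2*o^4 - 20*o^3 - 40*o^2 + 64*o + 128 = (o - 2)*(o^4 + 4*o^3 - 12*o^2 - 64*o - 64) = (o - 2)*(o + 4)*(o^3 - 12*o - 16) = (o - 2)*(o + 2)*(o + 4)*(o^2 - 2*o - 8) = (o - 4)*(o - 2)*(o + 2)*(o + 4)*(o + 2)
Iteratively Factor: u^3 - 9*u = (u - 3)*(u^2 + 3*u) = u*(u - 3)*(u + 3)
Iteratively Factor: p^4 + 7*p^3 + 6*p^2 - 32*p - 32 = (p + 4)*(p^3 + 3*p^2 - 6*p - 8) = (p - 2)*(p + 4)*(p^2 + 5*p + 4) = (p - 2)*(p + 4)^2*(p + 1)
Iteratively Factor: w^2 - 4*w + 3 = (w - 3)*(w - 1)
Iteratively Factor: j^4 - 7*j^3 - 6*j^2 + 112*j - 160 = (j - 5)*(j^3 - 2*j^2 - 16*j + 32) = (j - 5)*(j - 4)*(j^2 + 2*j - 8) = (j - 5)*(j - 4)*(j - 2)*(j + 4)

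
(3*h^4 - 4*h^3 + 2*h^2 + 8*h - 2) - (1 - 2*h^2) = 3*h^4 - 4*h^3 + 4*h^2 + 8*h - 3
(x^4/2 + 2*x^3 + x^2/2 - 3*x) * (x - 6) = x^5/2 - x^4 - 23*x^3/2 - 6*x^2 + 18*x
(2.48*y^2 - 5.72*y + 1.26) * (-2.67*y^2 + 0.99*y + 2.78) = -6.6216*y^4 + 17.7276*y^3 - 2.1326*y^2 - 14.6542*y + 3.5028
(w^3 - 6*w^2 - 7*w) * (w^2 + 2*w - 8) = w^5 - 4*w^4 - 27*w^3 + 34*w^2 + 56*w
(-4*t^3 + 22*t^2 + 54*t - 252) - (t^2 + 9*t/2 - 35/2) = -4*t^3 + 21*t^2 + 99*t/2 - 469/2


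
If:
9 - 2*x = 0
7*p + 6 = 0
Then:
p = -6/7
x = 9/2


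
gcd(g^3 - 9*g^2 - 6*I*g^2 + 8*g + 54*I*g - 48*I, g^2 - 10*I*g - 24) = g - 6*I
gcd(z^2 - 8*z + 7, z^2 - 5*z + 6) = 1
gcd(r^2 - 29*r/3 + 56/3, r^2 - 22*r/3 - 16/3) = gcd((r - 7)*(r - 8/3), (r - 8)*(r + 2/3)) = 1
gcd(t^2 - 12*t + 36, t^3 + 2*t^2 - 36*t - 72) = t - 6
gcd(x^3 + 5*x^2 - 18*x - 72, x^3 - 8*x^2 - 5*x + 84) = x^2 - x - 12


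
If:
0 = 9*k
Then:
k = 0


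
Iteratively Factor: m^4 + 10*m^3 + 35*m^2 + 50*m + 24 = (m + 4)*(m^3 + 6*m^2 + 11*m + 6) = (m + 3)*(m + 4)*(m^2 + 3*m + 2) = (m + 2)*(m + 3)*(m + 4)*(m + 1)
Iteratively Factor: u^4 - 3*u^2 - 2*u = (u - 2)*(u^3 + 2*u^2 + u) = (u - 2)*(u + 1)*(u^2 + u) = (u - 2)*(u + 1)^2*(u)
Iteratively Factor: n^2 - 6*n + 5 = (n - 5)*(n - 1)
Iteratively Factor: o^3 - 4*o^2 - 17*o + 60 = (o - 3)*(o^2 - o - 20) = (o - 5)*(o - 3)*(o + 4)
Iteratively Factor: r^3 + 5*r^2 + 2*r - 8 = (r - 1)*(r^2 + 6*r + 8) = (r - 1)*(r + 2)*(r + 4)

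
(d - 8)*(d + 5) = d^2 - 3*d - 40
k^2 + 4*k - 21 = (k - 3)*(k + 7)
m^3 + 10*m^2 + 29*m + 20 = (m + 1)*(m + 4)*(m + 5)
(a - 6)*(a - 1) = a^2 - 7*a + 6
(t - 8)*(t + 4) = t^2 - 4*t - 32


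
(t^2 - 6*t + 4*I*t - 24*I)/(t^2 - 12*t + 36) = (t + 4*I)/(t - 6)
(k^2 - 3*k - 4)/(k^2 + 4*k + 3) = (k - 4)/(k + 3)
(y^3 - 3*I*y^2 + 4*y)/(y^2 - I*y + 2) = y*(y - 4*I)/(y - 2*I)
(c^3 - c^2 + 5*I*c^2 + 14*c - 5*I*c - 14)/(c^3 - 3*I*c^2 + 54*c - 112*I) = (c - 1)/(c - 8*I)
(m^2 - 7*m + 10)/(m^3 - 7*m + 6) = (m - 5)/(m^2 + 2*m - 3)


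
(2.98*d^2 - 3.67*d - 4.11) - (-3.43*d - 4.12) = 2.98*d^2 - 0.24*d + 0.00999999999999979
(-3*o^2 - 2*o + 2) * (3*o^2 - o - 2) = -9*o^4 - 3*o^3 + 14*o^2 + 2*o - 4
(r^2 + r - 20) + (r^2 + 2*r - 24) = 2*r^2 + 3*r - 44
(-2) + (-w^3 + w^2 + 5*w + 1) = -w^3 + w^2 + 5*w - 1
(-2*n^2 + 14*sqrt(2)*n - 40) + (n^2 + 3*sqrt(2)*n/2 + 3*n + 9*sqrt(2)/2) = -n^2 + 3*n + 31*sqrt(2)*n/2 - 40 + 9*sqrt(2)/2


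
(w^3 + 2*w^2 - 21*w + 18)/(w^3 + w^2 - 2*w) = (w^2 + 3*w - 18)/(w*(w + 2))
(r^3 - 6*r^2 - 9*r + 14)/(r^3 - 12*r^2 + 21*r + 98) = (r - 1)/(r - 7)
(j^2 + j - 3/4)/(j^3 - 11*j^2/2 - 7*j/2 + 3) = (j + 3/2)/(j^2 - 5*j - 6)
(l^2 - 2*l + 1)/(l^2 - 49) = (l^2 - 2*l + 1)/(l^2 - 49)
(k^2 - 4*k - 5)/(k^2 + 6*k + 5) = (k - 5)/(k + 5)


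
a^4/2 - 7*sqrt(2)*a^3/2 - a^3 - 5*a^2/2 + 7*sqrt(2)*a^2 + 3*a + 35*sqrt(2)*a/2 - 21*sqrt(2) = (a/2 + 1)*(a - 3)*(a - 1)*(a - 7*sqrt(2))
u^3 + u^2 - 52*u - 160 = (u - 8)*(u + 4)*(u + 5)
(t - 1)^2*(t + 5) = t^3 + 3*t^2 - 9*t + 5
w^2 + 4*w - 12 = (w - 2)*(w + 6)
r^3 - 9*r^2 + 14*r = r*(r - 7)*(r - 2)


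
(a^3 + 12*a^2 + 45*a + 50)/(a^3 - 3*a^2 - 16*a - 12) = (a^2 + 10*a + 25)/(a^2 - 5*a - 6)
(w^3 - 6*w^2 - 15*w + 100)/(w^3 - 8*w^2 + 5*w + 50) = (w + 4)/(w + 2)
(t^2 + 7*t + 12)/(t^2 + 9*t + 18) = (t + 4)/(t + 6)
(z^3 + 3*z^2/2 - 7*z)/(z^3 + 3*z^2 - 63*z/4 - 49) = 2*z*(z - 2)/(2*z^2 - z - 28)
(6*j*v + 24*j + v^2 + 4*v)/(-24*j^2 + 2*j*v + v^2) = (v + 4)/(-4*j + v)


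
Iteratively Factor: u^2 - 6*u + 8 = (u - 4)*(u - 2)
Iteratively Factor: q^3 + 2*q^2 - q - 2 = (q - 1)*(q^2 + 3*q + 2) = (q - 1)*(q + 1)*(q + 2)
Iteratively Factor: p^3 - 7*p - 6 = (p + 1)*(p^2 - p - 6) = (p + 1)*(p + 2)*(p - 3)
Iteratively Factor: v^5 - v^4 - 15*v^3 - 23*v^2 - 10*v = (v + 2)*(v^4 - 3*v^3 - 9*v^2 - 5*v) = (v + 1)*(v + 2)*(v^3 - 4*v^2 - 5*v) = (v + 1)^2*(v + 2)*(v^2 - 5*v) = (v - 5)*(v + 1)^2*(v + 2)*(v)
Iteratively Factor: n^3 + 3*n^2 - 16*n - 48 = (n - 4)*(n^2 + 7*n + 12) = (n - 4)*(n + 3)*(n + 4)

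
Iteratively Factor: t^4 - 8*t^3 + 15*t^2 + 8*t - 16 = (t - 4)*(t^3 - 4*t^2 - t + 4) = (t - 4)*(t + 1)*(t^2 - 5*t + 4) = (t - 4)^2*(t + 1)*(t - 1)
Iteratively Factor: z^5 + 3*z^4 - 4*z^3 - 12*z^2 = (z)*(z^4 + 3*z^3 - 4*z^2 - 12*z) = z*(z + 2)*(z^3 + z^2 - 6*z) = z*(z - 2)*(z + 2)*(z^2 + 3*z) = z^2*(z - 2)*(z + 2)*(z + 3)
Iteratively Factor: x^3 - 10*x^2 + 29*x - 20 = (x - 5)*(x^2 - 5*x + 4) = (x - 5)*(x - 4)*(x - 1)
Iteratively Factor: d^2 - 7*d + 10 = (d - 5)*(d - 2)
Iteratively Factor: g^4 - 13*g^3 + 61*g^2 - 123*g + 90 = (g - 3)*(g^3 - 10*g^2 + 31*g - 30) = (g - 3)^2*(g^2 - 7*g + 10) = (g - 5)*(g - 3)^2*(g - 2)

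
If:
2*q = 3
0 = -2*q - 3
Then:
No Solution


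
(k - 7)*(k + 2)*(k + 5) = k^3 - 39*k - 70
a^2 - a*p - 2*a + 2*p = (a - 2)*(a - p)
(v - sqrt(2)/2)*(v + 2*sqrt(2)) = v^2 + 3*sqrt(2)*v/2 - 2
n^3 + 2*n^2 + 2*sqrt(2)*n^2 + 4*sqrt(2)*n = n*(n + 2)*(n + 2*sqrt(2))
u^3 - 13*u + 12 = (u - 3)*(u - 1)*(u + 4)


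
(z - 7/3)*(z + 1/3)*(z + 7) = z^3 + 5*z^2 - 133*z/9 - 49/9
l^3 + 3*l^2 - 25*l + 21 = (l - 3)*(l - 1)*(l + 7)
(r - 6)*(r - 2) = r^2 - 8*r + 12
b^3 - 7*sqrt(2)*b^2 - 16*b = b*(b - 8*sqrt(2))*(b + sqrt(2))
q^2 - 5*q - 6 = (q - 6)*(q + 1)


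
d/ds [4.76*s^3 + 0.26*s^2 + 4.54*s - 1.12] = 14.28*s^2 + 0.52*s + 4.54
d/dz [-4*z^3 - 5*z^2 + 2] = 2*z*(-6*z - 5)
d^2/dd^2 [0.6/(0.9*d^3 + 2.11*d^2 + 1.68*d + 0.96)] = (-(3.24*d + 2.532)*(0.9*d^3 + 2.11*d^2 + 1.68*d + 0.96) + 0.6*(2.7*d^2 + 4.22*d + 1.68)*(5.4*d^2 + 8.44*d + 3.36))/(0.9*d^3 + 2.11*d^2 + 1.68*d + 0.96)^3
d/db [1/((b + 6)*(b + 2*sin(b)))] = -(b + (b + 6)*(2*cos(b) + 1) + 2*sin(b))/((b + 6)^2*(b + 2*sin(b))^2)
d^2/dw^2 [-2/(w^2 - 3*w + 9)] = 4*(w^2 - 3*w - (2*w - 3)^2 + 9)/(w^2 - 3*w + 9)^3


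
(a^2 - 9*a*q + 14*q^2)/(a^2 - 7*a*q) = (a - 2*q)/a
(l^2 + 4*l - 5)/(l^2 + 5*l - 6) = (l + 5)/(l + 6)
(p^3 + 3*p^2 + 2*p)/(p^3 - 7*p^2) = (p^2 + 3*p + 2)/(p*(p - 7))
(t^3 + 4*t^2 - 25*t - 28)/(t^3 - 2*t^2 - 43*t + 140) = (t + 1)/(t - 5)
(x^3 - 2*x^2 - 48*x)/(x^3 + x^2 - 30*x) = (x - 8)/(x - 5)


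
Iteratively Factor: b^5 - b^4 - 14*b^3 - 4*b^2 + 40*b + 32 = (b + 1)*(b^4 - 2*b^3 - 12*b^2 + 8*b + 32) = (b - 4)*(b + 1)*(b^3 + 2*b^2 - 4*b - 8) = (b - 4)*(b + 1)*(b + 2)*(b^2 - 4) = (b - 4)*(b - 2)*(b + 1)*(b + 2)*(b + 2)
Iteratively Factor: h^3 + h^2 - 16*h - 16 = (h - 4)*(h^2 + 5*h + 4) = (h - 4)*(h + 4)*(h + 1)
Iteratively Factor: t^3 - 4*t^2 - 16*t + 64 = (t + 4)*(t^2 - 8*t + 16) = (t - 4)*(t + 4)*(t - 4)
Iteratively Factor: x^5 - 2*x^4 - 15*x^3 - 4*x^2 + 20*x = (x - 5)*(x^4 + 3*x^3 - 4*x) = x*(x - 5)*(x^3 + 3*x^2 - 4) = x*(x - 5)*(x - 1)*(x^2 + 4*x + 4) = x*(x - 5)*(x - 1)*(x + 2)*(x + 2)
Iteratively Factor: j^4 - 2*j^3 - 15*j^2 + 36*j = (j - 3)*(j^3 + j^2 - 12*j) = j*(j - 3)*(j^2 + j - 12) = j*(j - 3)*(j + 4)*(j - 3)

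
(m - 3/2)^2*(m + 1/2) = m^3 - 5*m^2/2 + 3*m/4 + 9/8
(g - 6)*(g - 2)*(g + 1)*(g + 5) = g^4 - 2*g^3 - 31*g^2 + 32*g + 60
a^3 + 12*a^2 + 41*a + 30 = (a + 1)*(a + 5)*(a + 6)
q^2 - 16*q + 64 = (q - 8)^2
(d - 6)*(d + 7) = d^2 + d - 42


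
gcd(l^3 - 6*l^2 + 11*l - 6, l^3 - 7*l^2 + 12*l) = l - 3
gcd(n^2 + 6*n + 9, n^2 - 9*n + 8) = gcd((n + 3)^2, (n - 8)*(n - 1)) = 1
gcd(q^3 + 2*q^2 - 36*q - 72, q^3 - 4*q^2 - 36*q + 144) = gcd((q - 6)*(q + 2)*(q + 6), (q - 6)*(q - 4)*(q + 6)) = q^2 - 36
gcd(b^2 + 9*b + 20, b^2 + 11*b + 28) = b + 4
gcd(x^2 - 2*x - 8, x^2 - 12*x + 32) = x - 4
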